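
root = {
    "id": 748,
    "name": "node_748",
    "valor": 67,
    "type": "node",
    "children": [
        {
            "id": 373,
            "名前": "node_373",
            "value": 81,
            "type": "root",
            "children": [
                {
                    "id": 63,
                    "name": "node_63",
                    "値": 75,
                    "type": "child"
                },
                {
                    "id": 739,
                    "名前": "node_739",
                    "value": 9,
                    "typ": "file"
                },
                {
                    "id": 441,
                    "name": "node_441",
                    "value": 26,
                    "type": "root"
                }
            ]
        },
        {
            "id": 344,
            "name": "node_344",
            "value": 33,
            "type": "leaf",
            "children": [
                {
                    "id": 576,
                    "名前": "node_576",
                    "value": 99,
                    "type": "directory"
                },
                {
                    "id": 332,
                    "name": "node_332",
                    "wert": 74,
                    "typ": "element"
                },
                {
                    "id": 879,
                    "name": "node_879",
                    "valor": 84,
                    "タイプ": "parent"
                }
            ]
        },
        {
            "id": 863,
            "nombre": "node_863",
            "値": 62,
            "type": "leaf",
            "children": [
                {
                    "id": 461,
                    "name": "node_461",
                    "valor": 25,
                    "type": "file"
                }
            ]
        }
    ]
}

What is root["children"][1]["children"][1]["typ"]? "element"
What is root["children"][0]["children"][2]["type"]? "root"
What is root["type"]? "node"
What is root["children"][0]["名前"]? "node_373"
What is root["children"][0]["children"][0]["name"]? "node_63"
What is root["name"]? "node_748"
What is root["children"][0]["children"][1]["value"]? 9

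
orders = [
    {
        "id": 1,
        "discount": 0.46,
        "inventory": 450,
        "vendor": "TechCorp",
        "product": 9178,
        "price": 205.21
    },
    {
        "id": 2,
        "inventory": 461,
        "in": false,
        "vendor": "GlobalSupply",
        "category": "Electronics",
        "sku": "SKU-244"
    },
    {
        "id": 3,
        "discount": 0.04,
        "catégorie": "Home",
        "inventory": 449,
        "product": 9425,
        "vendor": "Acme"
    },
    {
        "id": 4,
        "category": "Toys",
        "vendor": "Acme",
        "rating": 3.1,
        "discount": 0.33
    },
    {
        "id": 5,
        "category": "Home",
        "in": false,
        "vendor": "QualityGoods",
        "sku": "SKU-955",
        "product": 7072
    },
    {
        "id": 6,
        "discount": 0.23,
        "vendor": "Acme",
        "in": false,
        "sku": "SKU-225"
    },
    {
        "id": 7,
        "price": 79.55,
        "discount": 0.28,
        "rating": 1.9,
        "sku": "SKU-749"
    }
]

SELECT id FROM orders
[1, 2, 3, 4, 5, 6, 7]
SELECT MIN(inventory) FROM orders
449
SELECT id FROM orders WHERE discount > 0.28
[1, 4]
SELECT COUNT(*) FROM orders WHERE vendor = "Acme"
3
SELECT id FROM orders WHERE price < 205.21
[7]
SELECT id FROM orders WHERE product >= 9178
[1, 3]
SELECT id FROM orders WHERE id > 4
[5, 6, 7]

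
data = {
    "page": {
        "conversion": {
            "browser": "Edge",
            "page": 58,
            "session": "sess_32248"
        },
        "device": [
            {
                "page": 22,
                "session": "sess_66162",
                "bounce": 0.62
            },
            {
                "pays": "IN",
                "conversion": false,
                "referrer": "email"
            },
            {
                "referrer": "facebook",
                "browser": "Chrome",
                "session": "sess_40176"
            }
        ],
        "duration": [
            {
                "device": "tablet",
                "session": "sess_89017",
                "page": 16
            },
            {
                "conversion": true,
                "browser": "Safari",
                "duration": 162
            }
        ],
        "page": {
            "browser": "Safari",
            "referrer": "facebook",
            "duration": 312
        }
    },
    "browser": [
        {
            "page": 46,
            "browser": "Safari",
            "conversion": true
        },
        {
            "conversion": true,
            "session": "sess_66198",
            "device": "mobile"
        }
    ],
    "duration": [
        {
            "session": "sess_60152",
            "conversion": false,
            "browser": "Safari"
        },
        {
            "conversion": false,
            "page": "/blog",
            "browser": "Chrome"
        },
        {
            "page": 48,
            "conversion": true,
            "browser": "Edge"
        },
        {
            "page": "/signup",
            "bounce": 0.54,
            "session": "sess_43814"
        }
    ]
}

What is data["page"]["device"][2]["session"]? "sess_40176"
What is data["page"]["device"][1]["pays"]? "IN"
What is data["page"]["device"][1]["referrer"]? "email"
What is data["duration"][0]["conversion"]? False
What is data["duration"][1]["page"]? "/blog"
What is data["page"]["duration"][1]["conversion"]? True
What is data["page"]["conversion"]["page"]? 58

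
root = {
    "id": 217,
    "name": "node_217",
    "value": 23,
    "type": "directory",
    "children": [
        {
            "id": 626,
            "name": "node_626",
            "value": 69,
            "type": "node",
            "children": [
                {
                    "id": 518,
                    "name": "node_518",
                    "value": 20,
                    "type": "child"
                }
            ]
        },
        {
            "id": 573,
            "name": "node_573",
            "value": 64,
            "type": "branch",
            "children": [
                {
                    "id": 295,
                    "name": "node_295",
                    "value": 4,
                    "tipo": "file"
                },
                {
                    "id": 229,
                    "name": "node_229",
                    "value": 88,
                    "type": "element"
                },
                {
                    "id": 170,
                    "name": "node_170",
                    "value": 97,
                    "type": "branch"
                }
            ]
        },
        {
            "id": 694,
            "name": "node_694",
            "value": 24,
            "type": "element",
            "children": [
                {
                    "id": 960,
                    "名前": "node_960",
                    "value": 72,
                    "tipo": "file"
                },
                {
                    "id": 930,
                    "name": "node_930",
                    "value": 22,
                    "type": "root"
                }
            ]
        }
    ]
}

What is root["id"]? 217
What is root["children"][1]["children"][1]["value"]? 88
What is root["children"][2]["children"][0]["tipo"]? "file"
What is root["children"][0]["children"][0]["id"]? 518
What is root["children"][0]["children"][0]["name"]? "node_518"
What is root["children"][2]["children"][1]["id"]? 930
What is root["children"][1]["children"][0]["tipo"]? "file"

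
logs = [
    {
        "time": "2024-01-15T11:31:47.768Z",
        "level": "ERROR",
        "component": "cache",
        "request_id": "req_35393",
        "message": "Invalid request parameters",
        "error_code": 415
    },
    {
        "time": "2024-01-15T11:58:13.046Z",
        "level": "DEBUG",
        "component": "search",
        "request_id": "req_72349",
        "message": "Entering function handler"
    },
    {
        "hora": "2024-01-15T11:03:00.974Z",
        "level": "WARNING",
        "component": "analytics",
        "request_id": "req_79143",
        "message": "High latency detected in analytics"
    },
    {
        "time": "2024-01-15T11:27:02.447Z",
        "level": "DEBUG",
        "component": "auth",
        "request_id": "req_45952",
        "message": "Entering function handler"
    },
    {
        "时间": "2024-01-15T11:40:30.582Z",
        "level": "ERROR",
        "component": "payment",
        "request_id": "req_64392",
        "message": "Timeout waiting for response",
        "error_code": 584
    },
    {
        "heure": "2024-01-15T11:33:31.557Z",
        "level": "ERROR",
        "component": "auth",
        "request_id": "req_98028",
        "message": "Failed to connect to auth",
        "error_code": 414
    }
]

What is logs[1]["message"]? "Entering function handler"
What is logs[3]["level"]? "DEBUG"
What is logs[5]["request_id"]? "req_98028"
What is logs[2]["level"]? "WARNING"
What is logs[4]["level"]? "ERROR"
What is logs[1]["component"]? "search"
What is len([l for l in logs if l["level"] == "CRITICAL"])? 0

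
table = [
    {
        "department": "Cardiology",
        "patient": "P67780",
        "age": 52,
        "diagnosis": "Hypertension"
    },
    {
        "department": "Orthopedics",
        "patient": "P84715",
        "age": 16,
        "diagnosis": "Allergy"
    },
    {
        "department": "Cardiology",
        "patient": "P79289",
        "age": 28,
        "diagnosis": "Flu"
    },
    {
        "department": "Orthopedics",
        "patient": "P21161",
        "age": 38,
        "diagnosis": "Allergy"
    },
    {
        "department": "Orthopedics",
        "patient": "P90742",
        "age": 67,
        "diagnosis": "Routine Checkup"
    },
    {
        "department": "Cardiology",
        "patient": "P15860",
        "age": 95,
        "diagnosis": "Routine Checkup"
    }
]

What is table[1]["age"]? 16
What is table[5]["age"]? 95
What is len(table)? 6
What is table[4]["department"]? "Orthopedics"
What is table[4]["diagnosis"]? "Routine Checkup"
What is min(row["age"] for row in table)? 16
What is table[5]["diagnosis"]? "Routine Checkup"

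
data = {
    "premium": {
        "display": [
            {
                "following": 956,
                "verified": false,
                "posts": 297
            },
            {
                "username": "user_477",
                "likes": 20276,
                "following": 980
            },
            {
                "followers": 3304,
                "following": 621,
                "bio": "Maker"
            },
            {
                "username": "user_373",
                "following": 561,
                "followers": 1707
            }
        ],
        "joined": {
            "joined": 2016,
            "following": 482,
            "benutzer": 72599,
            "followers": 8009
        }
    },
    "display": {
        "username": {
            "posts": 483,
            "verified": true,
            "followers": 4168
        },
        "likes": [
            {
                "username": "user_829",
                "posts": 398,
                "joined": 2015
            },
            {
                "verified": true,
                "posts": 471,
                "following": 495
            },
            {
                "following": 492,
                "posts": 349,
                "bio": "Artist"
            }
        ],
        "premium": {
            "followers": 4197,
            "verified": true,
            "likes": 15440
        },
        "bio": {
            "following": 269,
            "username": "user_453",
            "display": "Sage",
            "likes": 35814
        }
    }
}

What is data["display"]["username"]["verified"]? True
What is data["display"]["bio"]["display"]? "Sage"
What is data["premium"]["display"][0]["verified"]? False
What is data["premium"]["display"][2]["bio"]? "Maker"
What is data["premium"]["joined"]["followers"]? 8009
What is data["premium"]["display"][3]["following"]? 561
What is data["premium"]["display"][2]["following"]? 621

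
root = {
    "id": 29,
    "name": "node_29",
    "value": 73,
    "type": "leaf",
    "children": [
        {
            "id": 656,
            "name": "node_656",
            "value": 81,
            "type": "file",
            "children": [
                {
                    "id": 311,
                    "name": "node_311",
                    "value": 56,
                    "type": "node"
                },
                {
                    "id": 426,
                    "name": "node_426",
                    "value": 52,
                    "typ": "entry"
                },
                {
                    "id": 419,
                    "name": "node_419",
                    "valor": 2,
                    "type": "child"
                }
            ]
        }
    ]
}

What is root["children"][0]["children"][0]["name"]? "node_311"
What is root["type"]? "leaf"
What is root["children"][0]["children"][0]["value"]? 56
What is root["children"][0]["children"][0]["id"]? 311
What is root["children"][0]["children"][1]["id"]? 426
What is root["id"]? 29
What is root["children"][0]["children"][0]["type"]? "node"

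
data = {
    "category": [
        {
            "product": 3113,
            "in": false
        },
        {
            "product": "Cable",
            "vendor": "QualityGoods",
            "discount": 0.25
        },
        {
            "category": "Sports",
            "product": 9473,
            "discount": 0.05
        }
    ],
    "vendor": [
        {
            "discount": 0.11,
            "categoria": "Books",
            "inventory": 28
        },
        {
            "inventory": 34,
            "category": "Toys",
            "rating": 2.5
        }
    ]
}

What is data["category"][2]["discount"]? 0.05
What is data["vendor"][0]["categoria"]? "Books"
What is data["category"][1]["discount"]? 0.25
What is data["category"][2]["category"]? "Sports"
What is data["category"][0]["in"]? False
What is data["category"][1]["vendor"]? "QualityGoods"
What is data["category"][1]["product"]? "Cable"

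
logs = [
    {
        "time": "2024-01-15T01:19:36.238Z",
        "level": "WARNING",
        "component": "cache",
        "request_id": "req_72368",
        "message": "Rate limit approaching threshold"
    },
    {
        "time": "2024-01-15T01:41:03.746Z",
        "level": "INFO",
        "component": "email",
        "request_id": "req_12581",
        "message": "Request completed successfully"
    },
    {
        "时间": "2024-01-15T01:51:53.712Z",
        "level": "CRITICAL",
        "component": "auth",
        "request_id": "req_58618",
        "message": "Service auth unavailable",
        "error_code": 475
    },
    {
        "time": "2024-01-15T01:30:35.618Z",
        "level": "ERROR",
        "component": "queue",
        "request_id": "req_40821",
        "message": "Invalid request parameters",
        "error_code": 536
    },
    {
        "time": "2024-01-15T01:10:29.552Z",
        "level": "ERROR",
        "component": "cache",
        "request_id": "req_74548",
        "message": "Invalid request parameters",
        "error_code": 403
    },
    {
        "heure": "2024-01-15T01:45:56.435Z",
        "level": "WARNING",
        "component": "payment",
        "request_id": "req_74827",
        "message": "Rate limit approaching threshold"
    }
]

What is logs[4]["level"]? "ERROR"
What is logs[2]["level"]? "CRITICAL"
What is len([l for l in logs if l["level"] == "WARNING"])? 2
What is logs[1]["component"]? "email"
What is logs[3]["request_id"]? "req_40821"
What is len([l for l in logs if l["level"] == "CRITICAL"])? 1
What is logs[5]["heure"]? "2024-01-15T01:45:56.435Z"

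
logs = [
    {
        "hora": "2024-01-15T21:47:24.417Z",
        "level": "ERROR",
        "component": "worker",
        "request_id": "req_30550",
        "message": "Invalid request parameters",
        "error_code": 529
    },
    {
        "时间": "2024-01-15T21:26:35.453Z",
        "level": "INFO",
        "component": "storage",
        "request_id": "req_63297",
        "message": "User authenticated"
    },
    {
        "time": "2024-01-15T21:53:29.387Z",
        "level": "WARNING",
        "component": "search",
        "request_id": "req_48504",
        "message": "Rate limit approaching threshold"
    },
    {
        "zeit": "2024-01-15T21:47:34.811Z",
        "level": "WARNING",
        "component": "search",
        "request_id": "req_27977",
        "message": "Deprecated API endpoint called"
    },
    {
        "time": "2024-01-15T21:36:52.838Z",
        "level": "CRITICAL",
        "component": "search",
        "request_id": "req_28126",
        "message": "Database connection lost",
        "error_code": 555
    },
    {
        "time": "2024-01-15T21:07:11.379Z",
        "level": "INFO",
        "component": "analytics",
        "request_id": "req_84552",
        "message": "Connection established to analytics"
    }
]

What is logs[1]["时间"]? "2024-01-15T21:26:35.453Z"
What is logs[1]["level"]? "INFO"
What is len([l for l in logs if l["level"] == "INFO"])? 2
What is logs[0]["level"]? "ERROR"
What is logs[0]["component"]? "worker"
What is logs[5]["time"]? "2024-01-15T21:07:11.379Z"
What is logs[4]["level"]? "CRITICAL"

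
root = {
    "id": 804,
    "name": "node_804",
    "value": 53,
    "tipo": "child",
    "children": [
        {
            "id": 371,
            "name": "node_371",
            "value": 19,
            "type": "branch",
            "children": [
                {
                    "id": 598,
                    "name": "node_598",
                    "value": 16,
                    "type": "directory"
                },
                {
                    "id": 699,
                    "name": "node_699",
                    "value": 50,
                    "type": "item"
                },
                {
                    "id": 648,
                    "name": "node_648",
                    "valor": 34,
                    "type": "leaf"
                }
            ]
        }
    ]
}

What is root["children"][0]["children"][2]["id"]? 648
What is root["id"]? 804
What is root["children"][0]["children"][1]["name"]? "node_699"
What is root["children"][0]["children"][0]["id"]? 598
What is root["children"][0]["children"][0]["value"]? 16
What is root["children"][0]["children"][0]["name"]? "node_598"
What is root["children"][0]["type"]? "branch"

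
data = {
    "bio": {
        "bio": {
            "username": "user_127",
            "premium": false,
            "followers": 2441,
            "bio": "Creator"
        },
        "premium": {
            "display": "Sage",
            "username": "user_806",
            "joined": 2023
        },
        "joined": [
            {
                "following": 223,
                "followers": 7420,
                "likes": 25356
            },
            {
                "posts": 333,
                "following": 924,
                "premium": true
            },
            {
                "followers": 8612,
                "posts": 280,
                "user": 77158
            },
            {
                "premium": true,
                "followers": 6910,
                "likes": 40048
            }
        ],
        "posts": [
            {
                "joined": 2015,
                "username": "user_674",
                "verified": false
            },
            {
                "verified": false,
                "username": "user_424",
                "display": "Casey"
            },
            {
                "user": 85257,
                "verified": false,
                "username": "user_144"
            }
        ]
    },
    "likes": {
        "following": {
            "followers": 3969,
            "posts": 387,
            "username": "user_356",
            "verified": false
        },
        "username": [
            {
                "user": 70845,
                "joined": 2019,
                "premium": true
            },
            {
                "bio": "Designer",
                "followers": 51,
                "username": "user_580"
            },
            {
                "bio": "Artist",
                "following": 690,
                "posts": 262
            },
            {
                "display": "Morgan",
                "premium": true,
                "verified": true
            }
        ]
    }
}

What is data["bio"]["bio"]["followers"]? 2441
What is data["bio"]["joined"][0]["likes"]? 25356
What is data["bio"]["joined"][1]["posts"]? 333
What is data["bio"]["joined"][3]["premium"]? True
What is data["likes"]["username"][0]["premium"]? True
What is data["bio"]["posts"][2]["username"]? "user_144"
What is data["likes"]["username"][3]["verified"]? True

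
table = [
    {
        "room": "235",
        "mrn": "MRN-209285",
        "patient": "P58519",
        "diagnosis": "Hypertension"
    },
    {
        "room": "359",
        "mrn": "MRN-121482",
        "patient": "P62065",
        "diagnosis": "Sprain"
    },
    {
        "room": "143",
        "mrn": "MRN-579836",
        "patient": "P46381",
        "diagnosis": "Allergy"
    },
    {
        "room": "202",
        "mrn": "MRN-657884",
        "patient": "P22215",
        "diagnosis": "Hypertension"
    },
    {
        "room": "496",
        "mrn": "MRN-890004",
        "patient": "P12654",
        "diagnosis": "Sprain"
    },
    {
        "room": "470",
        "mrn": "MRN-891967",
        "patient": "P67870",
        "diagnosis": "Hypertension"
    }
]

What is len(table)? 6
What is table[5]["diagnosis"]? "Hypertension"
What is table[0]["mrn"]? "MRN-209285"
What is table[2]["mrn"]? "MRN-579836"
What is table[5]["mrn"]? "MRN-891967"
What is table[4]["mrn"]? "MRN-890004"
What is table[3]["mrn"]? "MRN-657884"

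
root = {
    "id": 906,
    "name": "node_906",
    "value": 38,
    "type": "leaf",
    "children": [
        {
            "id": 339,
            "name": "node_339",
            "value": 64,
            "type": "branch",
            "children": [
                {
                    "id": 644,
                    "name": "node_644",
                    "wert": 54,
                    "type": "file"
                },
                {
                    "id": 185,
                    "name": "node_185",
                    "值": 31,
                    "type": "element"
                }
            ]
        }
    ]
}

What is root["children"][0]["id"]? 339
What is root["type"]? "leaf"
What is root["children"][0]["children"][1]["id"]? 185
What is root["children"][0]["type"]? "branch"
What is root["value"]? 38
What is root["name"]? "node_906"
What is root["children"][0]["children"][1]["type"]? "element"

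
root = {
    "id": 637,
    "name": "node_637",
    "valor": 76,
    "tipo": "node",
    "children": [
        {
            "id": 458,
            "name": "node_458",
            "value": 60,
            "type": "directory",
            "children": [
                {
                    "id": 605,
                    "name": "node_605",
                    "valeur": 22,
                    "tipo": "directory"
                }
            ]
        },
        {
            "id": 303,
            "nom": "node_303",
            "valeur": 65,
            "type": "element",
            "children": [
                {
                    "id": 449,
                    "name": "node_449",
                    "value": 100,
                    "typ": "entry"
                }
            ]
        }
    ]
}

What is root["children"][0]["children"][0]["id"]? 605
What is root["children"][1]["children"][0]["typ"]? "entry"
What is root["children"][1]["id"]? 303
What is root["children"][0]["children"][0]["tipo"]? "directory"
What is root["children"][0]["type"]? "directory"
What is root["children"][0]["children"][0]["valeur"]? 22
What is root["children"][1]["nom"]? "node_303"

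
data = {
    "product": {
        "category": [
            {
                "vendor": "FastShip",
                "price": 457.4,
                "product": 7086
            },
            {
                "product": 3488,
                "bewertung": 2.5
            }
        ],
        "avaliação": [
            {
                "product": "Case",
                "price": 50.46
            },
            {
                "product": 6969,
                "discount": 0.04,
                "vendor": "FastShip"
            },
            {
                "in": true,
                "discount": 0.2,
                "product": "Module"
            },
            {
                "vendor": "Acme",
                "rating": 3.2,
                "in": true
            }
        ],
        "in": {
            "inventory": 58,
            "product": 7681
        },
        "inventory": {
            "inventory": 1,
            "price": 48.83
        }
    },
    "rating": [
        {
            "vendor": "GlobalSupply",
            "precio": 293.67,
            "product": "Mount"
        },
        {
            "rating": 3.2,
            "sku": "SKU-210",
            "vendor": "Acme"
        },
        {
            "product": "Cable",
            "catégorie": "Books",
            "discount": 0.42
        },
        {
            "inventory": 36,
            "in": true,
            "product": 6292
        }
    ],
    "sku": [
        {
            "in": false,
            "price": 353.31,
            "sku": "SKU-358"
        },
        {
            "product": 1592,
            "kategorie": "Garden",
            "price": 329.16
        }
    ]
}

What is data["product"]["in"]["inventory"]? 58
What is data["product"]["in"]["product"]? 7681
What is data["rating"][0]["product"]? "Mount"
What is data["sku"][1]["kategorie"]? "Garden"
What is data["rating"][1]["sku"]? "SKU-210"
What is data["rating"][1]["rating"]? 3.2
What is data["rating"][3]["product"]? 6292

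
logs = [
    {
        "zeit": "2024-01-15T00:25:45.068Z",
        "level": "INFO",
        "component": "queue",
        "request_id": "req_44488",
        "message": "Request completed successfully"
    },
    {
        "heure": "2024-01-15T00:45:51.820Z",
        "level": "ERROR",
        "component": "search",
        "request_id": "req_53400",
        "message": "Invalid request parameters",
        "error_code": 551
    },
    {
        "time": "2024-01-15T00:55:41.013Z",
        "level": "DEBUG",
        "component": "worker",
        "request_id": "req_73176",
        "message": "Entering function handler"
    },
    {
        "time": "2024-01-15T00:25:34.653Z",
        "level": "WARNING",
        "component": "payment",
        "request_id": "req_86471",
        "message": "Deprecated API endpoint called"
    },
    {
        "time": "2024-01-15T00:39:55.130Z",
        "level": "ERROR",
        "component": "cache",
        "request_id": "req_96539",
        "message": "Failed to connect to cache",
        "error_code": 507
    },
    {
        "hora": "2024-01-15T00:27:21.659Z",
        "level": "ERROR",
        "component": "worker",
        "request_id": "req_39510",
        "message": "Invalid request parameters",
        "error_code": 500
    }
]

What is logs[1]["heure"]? "2024-01-15T00:45:51.820Z"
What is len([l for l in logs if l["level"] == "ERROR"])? 3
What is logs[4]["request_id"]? "req_96539"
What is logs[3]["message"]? "Deprecated API endpoint called"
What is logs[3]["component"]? "payment"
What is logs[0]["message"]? "Request completed successfully"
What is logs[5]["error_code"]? 500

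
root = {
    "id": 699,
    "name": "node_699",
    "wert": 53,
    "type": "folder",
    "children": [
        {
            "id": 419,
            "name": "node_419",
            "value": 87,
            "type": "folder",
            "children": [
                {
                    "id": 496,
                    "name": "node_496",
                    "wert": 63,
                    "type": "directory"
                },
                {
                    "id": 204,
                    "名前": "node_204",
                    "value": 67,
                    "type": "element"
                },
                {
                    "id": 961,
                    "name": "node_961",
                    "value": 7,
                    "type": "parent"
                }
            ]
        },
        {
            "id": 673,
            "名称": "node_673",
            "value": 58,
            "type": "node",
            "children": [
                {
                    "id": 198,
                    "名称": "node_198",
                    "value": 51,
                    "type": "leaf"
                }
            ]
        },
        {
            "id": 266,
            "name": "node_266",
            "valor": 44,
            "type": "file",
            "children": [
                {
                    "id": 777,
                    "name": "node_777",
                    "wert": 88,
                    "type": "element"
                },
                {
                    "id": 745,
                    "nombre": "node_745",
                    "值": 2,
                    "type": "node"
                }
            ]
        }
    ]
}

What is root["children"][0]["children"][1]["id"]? 204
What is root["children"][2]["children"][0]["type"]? "element"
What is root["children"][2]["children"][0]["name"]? "node_777"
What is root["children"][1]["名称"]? "node_673"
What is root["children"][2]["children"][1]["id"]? 745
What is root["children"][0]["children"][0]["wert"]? 63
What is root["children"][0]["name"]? "node_419"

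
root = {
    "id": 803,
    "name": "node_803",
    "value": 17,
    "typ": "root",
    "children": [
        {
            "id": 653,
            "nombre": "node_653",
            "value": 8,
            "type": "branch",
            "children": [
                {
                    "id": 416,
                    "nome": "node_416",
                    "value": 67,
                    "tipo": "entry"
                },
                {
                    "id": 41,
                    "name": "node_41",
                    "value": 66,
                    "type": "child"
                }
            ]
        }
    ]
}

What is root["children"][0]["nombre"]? "node_653"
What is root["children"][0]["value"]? 8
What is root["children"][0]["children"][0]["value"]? 67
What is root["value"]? 17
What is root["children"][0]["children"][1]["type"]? "child"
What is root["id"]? 803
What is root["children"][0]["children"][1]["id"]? 41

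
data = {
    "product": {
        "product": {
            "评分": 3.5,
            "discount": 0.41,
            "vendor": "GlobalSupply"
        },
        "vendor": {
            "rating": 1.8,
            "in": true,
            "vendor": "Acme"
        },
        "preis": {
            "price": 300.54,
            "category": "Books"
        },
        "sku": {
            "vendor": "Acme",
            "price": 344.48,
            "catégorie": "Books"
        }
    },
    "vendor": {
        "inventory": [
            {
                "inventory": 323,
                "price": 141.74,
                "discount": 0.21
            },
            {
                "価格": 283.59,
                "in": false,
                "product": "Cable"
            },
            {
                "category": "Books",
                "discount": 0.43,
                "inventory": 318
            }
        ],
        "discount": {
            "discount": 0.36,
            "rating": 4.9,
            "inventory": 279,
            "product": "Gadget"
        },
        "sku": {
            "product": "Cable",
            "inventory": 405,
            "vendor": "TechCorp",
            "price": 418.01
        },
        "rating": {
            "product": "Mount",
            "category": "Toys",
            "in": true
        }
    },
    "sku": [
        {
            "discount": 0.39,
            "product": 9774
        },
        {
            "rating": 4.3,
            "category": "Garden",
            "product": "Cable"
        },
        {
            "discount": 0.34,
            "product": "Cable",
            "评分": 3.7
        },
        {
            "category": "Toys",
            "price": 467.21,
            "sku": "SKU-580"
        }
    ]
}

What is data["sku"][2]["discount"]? 0.34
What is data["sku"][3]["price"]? 467.21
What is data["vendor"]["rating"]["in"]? True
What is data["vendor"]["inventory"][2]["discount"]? 0.43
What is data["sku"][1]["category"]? "Garden"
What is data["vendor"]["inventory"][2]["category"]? "Books"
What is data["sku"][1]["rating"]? 4.3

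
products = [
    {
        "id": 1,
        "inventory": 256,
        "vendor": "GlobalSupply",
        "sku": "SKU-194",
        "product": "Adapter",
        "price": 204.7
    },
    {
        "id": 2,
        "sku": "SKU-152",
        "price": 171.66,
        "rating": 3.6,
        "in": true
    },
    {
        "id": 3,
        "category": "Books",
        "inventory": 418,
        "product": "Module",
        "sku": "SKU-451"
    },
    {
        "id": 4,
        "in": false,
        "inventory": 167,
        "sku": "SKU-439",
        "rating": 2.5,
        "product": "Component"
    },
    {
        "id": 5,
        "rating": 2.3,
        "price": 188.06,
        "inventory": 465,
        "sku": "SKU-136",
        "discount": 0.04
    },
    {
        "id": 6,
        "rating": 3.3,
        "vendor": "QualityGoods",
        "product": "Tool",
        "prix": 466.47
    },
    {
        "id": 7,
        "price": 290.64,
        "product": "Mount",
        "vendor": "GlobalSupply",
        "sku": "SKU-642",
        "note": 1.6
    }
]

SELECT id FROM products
[1, 2, 3, 4, 5, 6, 7]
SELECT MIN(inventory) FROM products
167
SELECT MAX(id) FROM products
7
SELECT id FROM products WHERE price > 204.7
[7]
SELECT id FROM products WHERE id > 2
[3, 4, 5, 6, 7]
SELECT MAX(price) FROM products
290.64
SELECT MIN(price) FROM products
171.66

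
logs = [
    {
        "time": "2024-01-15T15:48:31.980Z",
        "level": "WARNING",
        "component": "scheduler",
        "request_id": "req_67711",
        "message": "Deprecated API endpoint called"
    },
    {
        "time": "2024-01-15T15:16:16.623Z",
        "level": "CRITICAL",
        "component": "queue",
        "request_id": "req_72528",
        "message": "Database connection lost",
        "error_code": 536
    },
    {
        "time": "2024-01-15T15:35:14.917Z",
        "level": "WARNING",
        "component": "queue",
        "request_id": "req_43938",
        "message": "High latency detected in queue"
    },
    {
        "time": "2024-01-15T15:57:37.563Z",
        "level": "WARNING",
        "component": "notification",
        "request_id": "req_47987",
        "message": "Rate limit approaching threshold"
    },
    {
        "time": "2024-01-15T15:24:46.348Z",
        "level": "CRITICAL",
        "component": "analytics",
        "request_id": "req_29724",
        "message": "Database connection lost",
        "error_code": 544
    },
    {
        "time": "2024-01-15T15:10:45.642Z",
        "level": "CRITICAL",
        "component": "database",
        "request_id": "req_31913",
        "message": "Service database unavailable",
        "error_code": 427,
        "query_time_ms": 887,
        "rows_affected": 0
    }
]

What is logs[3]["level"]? "WARNING"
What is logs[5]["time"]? "2024-01-15T15:10:45.642Z"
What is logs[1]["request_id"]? "req_72528"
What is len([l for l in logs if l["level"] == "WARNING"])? 3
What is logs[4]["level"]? "CRITICAL"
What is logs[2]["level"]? "WARNING"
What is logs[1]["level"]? "CRITICAL"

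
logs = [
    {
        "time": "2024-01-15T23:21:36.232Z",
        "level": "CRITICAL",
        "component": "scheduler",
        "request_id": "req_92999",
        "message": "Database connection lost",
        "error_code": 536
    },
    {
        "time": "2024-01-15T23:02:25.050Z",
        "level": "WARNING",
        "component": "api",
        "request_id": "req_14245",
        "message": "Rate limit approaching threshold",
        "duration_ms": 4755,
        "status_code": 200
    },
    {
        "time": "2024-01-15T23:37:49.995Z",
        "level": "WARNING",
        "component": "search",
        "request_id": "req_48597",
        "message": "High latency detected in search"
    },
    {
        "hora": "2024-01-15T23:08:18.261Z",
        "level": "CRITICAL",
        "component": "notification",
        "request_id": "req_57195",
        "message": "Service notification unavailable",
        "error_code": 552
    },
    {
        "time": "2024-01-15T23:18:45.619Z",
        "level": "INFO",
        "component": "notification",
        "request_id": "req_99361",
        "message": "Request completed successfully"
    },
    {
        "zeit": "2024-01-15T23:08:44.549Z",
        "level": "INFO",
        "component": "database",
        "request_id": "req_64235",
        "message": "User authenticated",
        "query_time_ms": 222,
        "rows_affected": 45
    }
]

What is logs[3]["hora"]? "2024-01-15T23:08:18.261Z"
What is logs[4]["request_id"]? "req_99361"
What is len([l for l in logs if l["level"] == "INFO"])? 2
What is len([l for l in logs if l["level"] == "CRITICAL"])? 2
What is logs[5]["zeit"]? "2024-01-15T23:08:44.549Z"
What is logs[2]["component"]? "search"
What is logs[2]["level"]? "WARNING"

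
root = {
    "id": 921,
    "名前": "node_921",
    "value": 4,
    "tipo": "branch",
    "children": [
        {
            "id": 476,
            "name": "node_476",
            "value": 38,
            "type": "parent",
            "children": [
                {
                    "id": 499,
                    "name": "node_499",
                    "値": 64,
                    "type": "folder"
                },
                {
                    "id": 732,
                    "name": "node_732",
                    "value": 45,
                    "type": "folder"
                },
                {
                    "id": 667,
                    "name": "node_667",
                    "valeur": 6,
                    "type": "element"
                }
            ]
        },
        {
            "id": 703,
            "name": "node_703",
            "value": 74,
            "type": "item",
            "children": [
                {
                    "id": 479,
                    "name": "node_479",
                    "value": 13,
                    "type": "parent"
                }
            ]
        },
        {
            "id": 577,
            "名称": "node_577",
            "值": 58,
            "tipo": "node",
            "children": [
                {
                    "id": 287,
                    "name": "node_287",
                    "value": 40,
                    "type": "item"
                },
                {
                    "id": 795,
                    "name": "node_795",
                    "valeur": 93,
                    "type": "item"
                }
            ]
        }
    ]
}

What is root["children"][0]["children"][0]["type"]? "folder"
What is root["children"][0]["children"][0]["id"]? 499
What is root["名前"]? "node_921"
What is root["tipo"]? "branch"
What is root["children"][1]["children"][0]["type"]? "parent"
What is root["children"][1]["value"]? 74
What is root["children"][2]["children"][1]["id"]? 795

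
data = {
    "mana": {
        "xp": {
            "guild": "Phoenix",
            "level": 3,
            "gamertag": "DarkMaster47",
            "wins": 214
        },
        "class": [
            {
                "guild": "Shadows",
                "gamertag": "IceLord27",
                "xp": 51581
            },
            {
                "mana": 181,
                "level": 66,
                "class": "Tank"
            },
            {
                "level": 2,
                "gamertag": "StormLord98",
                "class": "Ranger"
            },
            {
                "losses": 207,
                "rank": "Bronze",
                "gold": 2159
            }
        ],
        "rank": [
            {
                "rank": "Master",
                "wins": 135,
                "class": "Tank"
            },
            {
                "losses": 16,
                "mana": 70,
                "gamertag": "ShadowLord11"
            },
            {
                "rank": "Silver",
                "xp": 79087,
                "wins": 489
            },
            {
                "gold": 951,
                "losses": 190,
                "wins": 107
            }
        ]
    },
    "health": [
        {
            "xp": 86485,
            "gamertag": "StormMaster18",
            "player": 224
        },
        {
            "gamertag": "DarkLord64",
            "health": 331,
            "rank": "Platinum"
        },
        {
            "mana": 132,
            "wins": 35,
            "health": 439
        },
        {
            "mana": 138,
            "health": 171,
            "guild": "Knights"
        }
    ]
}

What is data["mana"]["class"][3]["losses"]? 207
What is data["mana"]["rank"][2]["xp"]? 79087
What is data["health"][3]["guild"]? "Knights"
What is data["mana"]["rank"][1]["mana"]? 70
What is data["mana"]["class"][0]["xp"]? 51581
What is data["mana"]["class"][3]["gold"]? 2159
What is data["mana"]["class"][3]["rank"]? "Bronze"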